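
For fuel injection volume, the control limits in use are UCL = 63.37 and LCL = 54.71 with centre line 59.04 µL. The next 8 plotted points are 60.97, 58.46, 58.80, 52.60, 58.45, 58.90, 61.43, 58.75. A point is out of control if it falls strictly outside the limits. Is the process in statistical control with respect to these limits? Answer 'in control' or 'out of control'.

Compare each point to [54.71, 63.37]: sample 4 = 52.60 < LCL.

out of control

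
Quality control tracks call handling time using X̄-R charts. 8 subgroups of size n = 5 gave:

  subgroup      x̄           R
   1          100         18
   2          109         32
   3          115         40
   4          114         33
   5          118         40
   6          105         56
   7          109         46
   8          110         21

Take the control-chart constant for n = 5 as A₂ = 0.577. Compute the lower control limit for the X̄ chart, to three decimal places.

X̄̄ = (100 + 109 + 115 + 114 + 118 + 105 + 109 + 110) / 8 = 880.0000 / 8 = 110.0000
R̄ = (18 + 32 + 40 + 33 + 40 + 56 + 46 + 21) / 8 = 286.0000 / 8 = 35.7500
LCL = X̄̄ − A₂·R̄ = 110.0000 − 0.577 × 35.7500 = 89.3723

89.372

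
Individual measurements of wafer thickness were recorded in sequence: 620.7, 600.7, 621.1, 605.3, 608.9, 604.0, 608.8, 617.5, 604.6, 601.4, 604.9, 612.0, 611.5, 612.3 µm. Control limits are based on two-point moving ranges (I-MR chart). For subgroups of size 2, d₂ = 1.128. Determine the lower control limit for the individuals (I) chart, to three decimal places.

587.823

X̄ = (620.7 + 600.7 + 621.1 + 605.3 + 608.9 + 604.0 + 608.8 + 617.5 + 604.6 + 601.4 + 604.9 + 612.0 + 611.5 + 612.3) / 14 = 609.5500
Moving ranges: 20.0, 20.4, 15.8, 3.6, 4.9, 4.8, 8.7, 12.9, 3.2, 3.5, 7.1, 0.5, 0.8; M̄R̄ = 106.2000 / 13 = 8.1692
LCL = X̄ − 3·M̄R̄/d₂ = 609.5500 − 3 × 8.1692 / 1.128 = 587.8233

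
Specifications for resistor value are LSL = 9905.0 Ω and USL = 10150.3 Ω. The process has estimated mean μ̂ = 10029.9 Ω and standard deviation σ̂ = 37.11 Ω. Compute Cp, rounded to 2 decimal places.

1.10

Cp = (USL − LSL) / (6σ̂) = (10150.3 − 9905.0) / (6 × 37.11) = 245.3000 / 222.6600 = 1.1017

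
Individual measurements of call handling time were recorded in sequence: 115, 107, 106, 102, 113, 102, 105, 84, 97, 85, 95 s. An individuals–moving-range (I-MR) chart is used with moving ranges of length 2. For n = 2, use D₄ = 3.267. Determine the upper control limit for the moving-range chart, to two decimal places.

Moving ranges: 8, 1, 4, 11, 11, 3, 21, 13, 12, 10; M̄R̄ = 94.0000 / 10 = 9.4000
UCL_MR = D₄·M̄R̄ = 3.267 × 9.4000 = 30.7098

30.71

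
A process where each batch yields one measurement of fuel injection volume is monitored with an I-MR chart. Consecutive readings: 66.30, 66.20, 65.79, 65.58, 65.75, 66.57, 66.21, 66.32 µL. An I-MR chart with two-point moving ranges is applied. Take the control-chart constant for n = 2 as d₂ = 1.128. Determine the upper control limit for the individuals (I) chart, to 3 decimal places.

X̄ = (66.30 + 66.20 + 65.79 + 65.58 + 65.75 + 66.57 + 66.21 + 66.32) / 8 = 66.0900
Moving ranges: 0.10, 0.41, 0.21, 0.17, 0.82, 0.36, 0.11; M̄R̄ = 2.1800 / 7 = 0.3114
UCL = X̄ + 3·M̄R̄/d₂ = 66.0900 + 3 × 0.3114 / 1.128 = 66.9183

66.918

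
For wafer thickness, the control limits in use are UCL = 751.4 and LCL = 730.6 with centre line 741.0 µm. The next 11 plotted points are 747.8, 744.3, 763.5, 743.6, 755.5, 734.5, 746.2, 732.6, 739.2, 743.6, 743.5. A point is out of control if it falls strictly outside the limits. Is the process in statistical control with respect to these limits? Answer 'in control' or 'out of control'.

Compare each point to [730.6, 751.4]: sample 3 = 763.5 > UCL; sample 5 = 755.5 > UCL.

out of control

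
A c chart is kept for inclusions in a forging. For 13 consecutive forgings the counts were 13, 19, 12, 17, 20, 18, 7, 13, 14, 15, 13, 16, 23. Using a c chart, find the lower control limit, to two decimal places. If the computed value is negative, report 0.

3.62

c̄ = (13 + 19 + 12 + 17 + 20 + 18 + 7 + 13 + 14 + 15 + 13 + 16 + 23) / 13 = 200 / 13 = 15.3846
LCL = c̄ − 3√c̄ = 15.3846 − 3 × 3.9223 = 3.6176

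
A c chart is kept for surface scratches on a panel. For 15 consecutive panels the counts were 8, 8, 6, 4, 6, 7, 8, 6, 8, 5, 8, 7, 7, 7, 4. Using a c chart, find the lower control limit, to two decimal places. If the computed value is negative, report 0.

0.00

c̄ = (8 + 8 + 6 + 4 + 6 + 7 + 8 + 6 + 8 + 5 + 8 + 7 + 7 + 7 + 4) / 15 = 99 / 15 = 6.6000
LCL = c̄ − 3√c̄ = 6.6000 − 3 × 2.5690 = -1.1071 → 0 (cannot be negative)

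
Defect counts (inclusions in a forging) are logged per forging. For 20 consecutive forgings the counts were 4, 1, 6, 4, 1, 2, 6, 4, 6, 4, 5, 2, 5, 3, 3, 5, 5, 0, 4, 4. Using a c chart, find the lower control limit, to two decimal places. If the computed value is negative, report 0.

0.00

c̄ = (4 + 1 + 6 + 4 + 1 + 2 + 6 + 4 + 6 + 4 + 5 + 2 + 5 + 3 + 3 + 5 + 5 + 0 + 4 + 4) / 20 = 74 / 20 = 3.7000
LCL = c̄ − 3√c̄ = 3.7000 − 3 × 1.9235 = -2.0706 → 0 (cannot be negative)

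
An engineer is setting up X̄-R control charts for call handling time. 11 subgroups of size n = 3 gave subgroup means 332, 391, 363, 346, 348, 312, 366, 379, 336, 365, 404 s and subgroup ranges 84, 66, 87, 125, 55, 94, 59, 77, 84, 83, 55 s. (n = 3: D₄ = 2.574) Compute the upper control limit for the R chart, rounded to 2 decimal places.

R̄ = (84 + 66 + 87 + 125 + 55 + 94 + 59 + 77 + 84 + 83 + 55) / 11 = 869.0000 / 11 = 79.0000
UCL_R = D₄·R̄ = 2.574 × 79.0000 = 203.3460

203.35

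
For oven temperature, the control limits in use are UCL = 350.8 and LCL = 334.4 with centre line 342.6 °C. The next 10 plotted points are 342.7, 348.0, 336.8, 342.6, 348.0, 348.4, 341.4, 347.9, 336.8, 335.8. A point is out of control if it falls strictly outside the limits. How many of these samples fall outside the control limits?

0

All 10 points lie within [334.4, 350.8].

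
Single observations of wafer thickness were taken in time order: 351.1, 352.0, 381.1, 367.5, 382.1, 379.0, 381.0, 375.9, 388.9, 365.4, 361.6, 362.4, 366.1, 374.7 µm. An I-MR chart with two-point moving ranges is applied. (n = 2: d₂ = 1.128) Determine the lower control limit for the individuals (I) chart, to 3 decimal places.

345.710

X̄ = (351.1 + 352.0 + 381.1 + 367.5 + 382.1 + 379.0 + 381.0 + 375.9 + 388.9 + 365.4 + 361.6 + 362.4 + 366.1 + 374.7) / 14 = 370.6286
Moving ranges: 0.9, 29.1, 13.6, 14.6, 3.1, 2.0, 5.1, 13.0, 23.5, 3.8, 0.8, 3.7, 8.6; M̄R̄ = 121.8000 / 13 = 9.3692
LCL = X̄ − 3·M̄R̄/d₂ = 370.6286 − 3 × 9.3692 / 1.128 = 345.7104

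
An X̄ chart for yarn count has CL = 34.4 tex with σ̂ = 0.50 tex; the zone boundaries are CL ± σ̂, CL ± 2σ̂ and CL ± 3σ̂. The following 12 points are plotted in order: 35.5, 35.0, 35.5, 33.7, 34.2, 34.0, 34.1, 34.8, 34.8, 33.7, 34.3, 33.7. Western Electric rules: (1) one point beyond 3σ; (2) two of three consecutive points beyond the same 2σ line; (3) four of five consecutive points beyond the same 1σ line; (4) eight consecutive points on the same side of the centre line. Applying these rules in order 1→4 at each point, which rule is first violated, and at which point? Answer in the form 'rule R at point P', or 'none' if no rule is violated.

Zone of each point (C = within 1σ̂, B = 1σ̂–2σ̂, A = 2σ̂–3σ̂, * = beyond 3σ̂; sign = side of CL): 1:+A, 2:+B, 3:+A, 4:-B, 5:-C, 6:-C, 7:-C, 8:+C, 9:+C, 10:-B, 11:-C, 12:-B
Rule 2 (two of three consecutive points beyond the same 2σ limit) is satisfied at point 3.

rule 2 at point 3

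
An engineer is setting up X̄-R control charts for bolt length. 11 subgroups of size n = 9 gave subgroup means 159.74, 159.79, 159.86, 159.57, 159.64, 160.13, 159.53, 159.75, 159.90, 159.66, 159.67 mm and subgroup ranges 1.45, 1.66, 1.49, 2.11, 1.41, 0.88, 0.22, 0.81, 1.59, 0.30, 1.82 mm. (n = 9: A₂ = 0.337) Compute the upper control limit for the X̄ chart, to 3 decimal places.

160.170

X̄̄ = (159.74 + 159.79 + 159.86 + 159.57 + 159.64 + 160.13 + 159.53 + 159.75 + 159.90 + 159.66 + 159.67) / 11 = 1757.2400 / 11 = 159.7491
R̄ = (1.45 + 1.66 + 1.49 + 2.11 + 1.41 + 0.88 + 0.22 + 0.81 + 1.59 + 0.30 + 1.82) / 11 = 13.7400 / 11 = 1.2491
UCL = X̄̄ + A₂·R̄ = 159.7491 + 0.337 × 1.2491 = 160.1700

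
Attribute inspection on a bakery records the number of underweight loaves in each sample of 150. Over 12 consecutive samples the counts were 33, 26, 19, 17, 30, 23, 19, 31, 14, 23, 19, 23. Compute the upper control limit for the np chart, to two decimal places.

36.34

p̄ = Σdᵢ / (k·n) = 277 / (12 × 150) = 0.15389
UCL = np̄ + 3·√(np̄(1−p̄)) = 23.0833 + 3 × √(23.0833×0.84611) = 23.0833 + 3 × 4.4194 = 36.3415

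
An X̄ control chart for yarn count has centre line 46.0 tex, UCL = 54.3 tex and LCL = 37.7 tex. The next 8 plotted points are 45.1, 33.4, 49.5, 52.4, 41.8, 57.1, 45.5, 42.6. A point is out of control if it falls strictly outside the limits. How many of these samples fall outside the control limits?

Compare each point to [37.7, 54.3]: sample 2 = 33.4 < LCL; sample 6 = 57.1 > UCL.

2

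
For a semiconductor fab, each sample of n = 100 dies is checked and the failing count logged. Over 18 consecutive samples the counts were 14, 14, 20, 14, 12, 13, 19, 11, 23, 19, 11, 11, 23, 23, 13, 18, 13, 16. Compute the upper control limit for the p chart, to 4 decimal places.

p̄ = Σdᵢ / (k·n) = 287 / (18 × 100) = 0.15944
UCL = p̄ + 3·√(p̄(1−p̄)/n) = 0.15944 + 3 × √(0.15944×0.84056/100) = 0.15944 + 3 × 0.03661 = 0.26927

0.2693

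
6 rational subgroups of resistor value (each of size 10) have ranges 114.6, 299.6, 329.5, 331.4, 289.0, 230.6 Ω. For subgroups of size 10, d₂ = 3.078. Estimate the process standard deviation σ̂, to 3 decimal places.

R̄ = (114.6 + 299.6 + 329.5 + 331.4 + 289.0 + 230.6) / 6 = 265.7833
σ̂ = R̄ / d₂ = 265.7833 / 3.078 = 86.3494

86.349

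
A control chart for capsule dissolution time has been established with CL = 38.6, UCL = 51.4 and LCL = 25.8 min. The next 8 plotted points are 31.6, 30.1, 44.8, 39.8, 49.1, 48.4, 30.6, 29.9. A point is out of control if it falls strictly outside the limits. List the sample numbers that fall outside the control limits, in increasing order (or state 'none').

none

All 8 points lie within [25.8, 51.4].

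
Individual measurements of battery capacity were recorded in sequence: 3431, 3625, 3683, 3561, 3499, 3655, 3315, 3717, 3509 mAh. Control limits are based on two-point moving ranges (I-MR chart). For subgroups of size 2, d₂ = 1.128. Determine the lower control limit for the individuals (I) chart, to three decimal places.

X̄ = (3431 + 3625 + 3683 + 3561 + 3499 + 3655 + 3315 + 3717 + 3509) / 9 = 3555.0000
Moving ranges: 194, 58, 122, 62, 156, 340, 402, 208; M̄R̄ = 1542.0000 / 8 = 192.7500
LCL = X̄ − 3·M̄R̄/d₂ = 3555.0000 − 3 × 192.7500 / 1.128 = 3042.3670

3042.367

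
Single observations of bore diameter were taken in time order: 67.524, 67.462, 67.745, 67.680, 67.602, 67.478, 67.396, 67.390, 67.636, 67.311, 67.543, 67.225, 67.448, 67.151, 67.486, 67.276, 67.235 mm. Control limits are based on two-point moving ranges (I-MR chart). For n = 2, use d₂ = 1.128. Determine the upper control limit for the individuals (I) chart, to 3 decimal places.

67.933

X̄ = (67.524 + 67.462 + 67.745 + 67.680 + 67.602 + 67.478 + 67.396 + 67.390 + 67.636 + 67.311 + 67.543 + 67.225 + 67.448 + 67.151 + 67.486 + 67.276 + 67.235) / 17 = 67.4464
Moving ranges: 0.062, 0.283, 0.065, 0.078, 0.124, 0.082, 0.006, 0.246, 0.325, 0.232, 0.318, 0.223, 0.297, 0.335, 0.210, 0.041; M̄R̄ = 2.9270 / 16 = 0.1829
UCL = X̄ + 3·M̄R̄/d₂ = 67.4464 + 3 × 0.1829 / 1.128 = 67.9329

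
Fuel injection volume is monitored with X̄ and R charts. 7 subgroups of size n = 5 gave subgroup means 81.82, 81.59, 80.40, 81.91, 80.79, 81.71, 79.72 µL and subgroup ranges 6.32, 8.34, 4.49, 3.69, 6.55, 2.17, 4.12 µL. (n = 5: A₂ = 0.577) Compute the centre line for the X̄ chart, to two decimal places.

81.13

X̄̄ = (81.82 + 81.59 + 80.40 + 81.91 + 80.79 + 81.71 + 79.72) / 7 = 567.9400 / 7 = 81.1343
CL = X̄̄ = 81.1343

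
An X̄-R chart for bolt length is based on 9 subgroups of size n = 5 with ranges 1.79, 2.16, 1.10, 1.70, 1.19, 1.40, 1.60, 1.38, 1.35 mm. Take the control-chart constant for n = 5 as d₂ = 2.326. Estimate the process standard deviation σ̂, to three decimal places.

0.653

R̄ = (1.79 + 2.16 + 1.10 + 1.70 + 1.19 + 1.40 + 1.60 + 1.38 + 1.35) / 9 = 1.5189
σ̂ = R̄ / d₂ = 1.5189 / 2.326 = 0.6530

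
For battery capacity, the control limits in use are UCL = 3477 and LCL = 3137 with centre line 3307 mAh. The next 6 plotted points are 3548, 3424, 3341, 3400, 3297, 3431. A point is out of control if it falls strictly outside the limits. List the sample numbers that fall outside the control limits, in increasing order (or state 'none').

1

Compare each point to [3137, 3477]: sample 1 = 3548 > UCL.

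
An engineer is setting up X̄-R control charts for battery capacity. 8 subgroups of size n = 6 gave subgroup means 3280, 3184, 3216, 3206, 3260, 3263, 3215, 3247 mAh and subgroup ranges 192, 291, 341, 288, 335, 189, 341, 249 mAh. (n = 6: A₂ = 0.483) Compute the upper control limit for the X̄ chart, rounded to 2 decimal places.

3368.27

X̄̄ = (3280 + 3184 + 3216 + 3206 + 3260 + 3263 + 3215 + 3247) / 8 = 25871.0000 / 8 = 3233.8750
R̄ = (192 + 291 + 341 + 288 + 335 + 189 + 341 + 249) / 8 = 2226.0000 / 8 = 278.2500
UCL = X̄̄ + A₂·R̄ = 3233.8750 + 0.483 × 278.2500 = 3368.2697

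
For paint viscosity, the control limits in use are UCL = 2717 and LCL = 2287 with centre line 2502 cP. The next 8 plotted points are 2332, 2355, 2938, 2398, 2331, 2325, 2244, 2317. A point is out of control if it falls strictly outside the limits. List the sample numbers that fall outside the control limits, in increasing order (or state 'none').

Compare each point to [2287, 2717]: sample 3 = 2938 > UCL; sample 7 = 2244 < LCL.

3, 7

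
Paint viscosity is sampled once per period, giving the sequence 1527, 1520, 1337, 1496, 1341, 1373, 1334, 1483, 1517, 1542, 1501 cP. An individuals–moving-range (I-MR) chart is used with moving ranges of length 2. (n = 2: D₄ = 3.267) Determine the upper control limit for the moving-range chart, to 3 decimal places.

269.201

Moving ranges: 7, 183, 159, 155, 32, 39, 149, 34, 25, 41; M̄R̄ = 824.0000 / 10 = 82.4000
UCL_MR = D₄·M̄R̄ = 3.267 × 82.4000 = 269.2008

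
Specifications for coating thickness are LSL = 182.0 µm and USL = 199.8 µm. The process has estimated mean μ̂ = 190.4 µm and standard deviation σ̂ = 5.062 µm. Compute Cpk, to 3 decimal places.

0.553

Cpu = (USL − μ̂) / (3σ̂) = (199.8 − 190.4) / (3 × 5.062) = 0.6190; Cpl = (μ̂ − LSL) / (3σ̂) = (190.4 − 182.0) / (3 × 5.062) = 0.5531; Cpk = min(Cpu, Cpl) = 0.5531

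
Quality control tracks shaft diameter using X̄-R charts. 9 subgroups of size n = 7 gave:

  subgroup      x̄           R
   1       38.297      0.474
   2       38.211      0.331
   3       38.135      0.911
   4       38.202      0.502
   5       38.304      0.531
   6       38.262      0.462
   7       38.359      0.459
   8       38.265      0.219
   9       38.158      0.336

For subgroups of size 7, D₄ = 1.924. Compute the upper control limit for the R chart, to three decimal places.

0.903

R̄ = (0.474 + 0.331 + 0.911 + 0.502 + 0.531 + 0.462 + 0.459 + 0.219 + 0.336) / 9 = 4.2250 / 9 = 0.4694
UCL_R = D₄·R̄ = 1.924 × 0.4694 = 0.9032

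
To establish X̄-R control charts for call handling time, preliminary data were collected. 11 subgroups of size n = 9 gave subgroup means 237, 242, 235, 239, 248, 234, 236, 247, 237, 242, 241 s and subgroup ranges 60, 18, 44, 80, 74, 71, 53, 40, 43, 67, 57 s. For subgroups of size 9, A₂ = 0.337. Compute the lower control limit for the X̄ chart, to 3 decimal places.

X̄̄ = (237 + 242 + 235 + 239 + 248 + 234 + 236 + 247 + 237 + 242 + 241) / 11 = 2638.0000 / 11 = 239.8182
R̄ = (60 + 18 + 44 + 80 + 74 + 71 + 53 + 40 + 43 + 67 + 57) / 11 = 607.0000 / 11 = 55.1818
LCL = X̄̄ − A₂·R̄ = 239.8182 − 0.337 × 55.1818 = 221.2219

221.222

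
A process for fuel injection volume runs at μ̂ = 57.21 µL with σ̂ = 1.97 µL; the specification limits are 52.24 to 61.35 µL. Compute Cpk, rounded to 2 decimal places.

Cpu = (USL − μ̂) / (3σ̂) = (61.35 − 57.21) / (3 × 1.97) = 0.7005; Cpl = (μ̂ − LSL) / (3σ̂) = (57.21 − 52.24) / (3 × 1.97) = 0.8409; Cpk = min(Cpu, Cpl) = 0.7005

0.70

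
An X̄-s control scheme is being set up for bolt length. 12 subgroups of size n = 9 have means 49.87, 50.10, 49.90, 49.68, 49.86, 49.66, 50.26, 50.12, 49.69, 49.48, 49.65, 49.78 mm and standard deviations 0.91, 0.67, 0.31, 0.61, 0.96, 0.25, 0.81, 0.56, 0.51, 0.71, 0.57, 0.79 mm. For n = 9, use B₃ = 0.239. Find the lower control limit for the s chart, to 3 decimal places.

s̄ = (0.91 + 0.67 + 0.31 + 0.61 + 0.96 + 0.25 + 0.81 + 0.56 + 0.51 + 0.71 + 0.57 + 0.79) / 12 = 0.6383
LCL_s = B₃·s̄ = 0.239 × 0.6383 = 0.1526

0.153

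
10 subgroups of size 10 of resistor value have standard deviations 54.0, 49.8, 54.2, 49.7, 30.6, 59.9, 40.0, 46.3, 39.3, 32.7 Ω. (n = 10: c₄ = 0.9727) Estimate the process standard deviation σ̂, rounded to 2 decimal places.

46.93

s̄ = (54.0 + 49.8 + 54.2 + 49.7 + 30.6 + 59.9 + 40.0 + 46.3 + 39.3 + 32.7) / 10 = 45.6500
σ̂ = s̄ / c₄ = 45.6500 / 0.9727 = 46.9312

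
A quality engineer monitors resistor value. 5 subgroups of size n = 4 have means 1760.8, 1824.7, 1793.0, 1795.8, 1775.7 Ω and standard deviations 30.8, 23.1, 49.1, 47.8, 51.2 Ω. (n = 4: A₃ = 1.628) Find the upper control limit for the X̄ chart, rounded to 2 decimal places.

1855.77

X̄̄ = (1760.8 + 1824.7 + 1793.0 + 1795.8 + 1775.7) / 5 = 1790.0000
s̄ = (30.8 + 23.1 + 49.1 + 47.8 + 51.2) / 5 = 40.4000
UCL = X̄̄ + A₃·s̄ = 1790.0000 + 1.628 × 40.4000 = 1855.7712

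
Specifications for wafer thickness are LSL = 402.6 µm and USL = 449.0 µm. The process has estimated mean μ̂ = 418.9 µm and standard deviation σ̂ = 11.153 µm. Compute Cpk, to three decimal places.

0.487

Cpu = (USL − μ̂) / (3σ̂) = (449.0 − 418.9) / (3 × 11.153) = 0.8996; Cpl = (μ̂ − LSL) / (3σ̂) = (418.9 − 402.6) / (3 × 11.153) = 0.4872; Cpk = min(Cpu, Cpl) = 0.4872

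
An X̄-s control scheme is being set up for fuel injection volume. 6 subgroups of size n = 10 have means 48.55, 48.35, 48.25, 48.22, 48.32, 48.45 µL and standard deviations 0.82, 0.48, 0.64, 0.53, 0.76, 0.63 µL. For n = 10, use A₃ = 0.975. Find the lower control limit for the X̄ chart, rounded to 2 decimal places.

X̄̄ = (48.55 + 48.35 + 48.25 + 48.22 + 48.32 + 48.45) / 6 = 48.3567
s̄ = (0.82 + 0.48 + 0.64 + 0.53 + 0.76 + 0.63) / 6 = 0.6433
LCL = X̄̄ − A₃·s̄ = 48.3567 − 0.975 × 0.6433 = 47.7294

47.73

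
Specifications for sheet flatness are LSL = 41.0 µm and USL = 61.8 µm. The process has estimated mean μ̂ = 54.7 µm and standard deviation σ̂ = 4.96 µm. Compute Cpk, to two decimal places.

Cpu = (USL − μ̂) / (3σ̂) = (61.8 − 54.7) / (3 × 4.96) = 0.4772; Cpl = (μ̂ − LSL) / (3σ̂) = (54.7 − 41.0) / (3 × 4.96) = 0.9207; Cpk = min(Cpu, Cpl) = 0.4772

0.48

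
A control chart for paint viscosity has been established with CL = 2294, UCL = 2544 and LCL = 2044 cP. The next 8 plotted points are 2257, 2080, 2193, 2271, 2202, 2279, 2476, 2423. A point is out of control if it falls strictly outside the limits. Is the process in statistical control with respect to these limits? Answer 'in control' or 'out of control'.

in control

All 8 points lie within [2044, 2544].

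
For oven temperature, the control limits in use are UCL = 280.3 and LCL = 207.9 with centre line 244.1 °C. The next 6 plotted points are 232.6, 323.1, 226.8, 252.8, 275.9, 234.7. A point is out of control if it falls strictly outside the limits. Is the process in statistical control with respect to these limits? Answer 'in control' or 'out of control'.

Compare each point to [207.9, 280.3]: sample 2 = 323.1 > UCL.

out of control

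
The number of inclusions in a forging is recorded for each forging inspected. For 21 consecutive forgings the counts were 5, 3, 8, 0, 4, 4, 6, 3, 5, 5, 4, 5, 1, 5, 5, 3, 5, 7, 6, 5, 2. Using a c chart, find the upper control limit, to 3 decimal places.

10.578

c̄ = (5 + 3 + 8 + 0 + 4 + 4 + 6 + 3 + 5 + 5 + 4 + 5 + 1 + 5 + 5 + 3 + 5 + 7 + 6 + 5 + 2) / 21 = 91 / 21 = 4.3333
UCL = c̄ + 3√c̄ = 4.3333 + 3 × √4.3333 = 4.3333 + 3 × 2.0817 = 10.5783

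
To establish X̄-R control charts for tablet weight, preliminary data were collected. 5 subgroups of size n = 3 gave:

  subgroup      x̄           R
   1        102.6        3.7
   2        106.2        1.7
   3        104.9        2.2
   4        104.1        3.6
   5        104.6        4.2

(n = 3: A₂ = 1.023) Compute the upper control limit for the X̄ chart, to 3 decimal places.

X̄̄ = (102.6 + 106.2 + 104.9 + 104.1 + 104.6) / 5 = 522.4000 / 5 = 104.4800
R̄ = (3.7 + 1.7 + 2.2 + 3.6 + 4.2) / 5 = 15.4000 / 5 = 3.0800
UCL = X̄̄ + A₂·R̄ = 104.4800 + 1.023 × 3.0800 = 107.6308

107.631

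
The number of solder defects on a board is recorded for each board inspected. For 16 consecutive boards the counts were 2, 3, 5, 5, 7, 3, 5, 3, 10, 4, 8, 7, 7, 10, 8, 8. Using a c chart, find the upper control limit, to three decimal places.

13.248

c̄ = (2 + 3 + 5 + 5 + 7 + 3 + 5 + 3 + 10 + 4 + 8 + 7 + 7 + 10 + 8 + 8) / 16 = 95 / 16 = 5.9375
UCL = c̄ + 3√c̄ = 5.9375 + 3 × √5.9375 = 5.9375 + 3 × 2.4367 = 13.2476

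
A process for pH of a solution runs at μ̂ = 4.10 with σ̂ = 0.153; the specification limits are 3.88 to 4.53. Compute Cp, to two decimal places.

0.71

Cp = (USL − LSL) / (6σ̂) = (4.53 − 3.88) / (6 × 0.153) = 0.6500 / 0.9180 = 0.7081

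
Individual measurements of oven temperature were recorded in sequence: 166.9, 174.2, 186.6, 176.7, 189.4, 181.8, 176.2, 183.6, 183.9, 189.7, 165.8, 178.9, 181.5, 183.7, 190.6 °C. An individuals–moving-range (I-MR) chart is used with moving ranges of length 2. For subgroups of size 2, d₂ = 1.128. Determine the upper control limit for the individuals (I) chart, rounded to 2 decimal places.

202.99

X̄ = (166.9 + 174.2 + 186.6 + 176.7 + 189.4 + 181.8 + 176.2 + 183.6 + 183.9 + 189.7 + 165.8 + 178.9 + 181.5 + 183.7 + 190.6) / 15 = 180.6333
Moving ranges: 7.3, 12.4, 9.9, 12.7, 7.6, 5.6, 7.4, 0.3, 5.8, 23.9, 13.1, 2.6, 2.2, 6.9; M̄R̄ = 117.7000 / 14 = 8.4071
UCL = X̄ + 3·M̄R̄/d₂ = 180.6333 + 3 × 8.4071 / 1.128 = 202.9928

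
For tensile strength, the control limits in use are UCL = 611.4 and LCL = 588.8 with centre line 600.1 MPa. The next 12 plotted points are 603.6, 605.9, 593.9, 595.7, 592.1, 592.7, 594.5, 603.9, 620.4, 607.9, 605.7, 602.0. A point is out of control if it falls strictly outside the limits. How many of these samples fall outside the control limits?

Compare each point to [588.8, 611.4]: sample 9 = 620.4 > UCL.

1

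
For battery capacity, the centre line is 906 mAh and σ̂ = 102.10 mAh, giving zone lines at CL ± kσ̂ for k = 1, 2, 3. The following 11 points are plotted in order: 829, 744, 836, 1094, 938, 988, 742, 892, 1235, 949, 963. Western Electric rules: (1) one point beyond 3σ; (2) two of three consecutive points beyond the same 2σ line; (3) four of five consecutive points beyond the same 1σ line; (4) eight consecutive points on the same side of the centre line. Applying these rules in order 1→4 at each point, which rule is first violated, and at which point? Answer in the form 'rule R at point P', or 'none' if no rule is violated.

Zone of each point (C = within 1σ̂, B = 1σ̂–2σ̂, A = 2σ̂–3σ̂, * = beyond 3σ̂; sign = side of CL): 1:-C, 2:-B, 3:-C, 4:+B, 5:+C, 6:+C, 7:-B, 8:-C, 9:+*, 10:+C, 11:+C
Rule 1 (one point beyond the 3σ limits) is satisfied at point 9.

rule 1 at point 9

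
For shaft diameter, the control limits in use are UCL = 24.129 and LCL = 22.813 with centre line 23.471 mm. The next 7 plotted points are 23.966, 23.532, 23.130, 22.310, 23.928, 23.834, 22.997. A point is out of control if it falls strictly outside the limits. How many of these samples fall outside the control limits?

Compare each point to [22.813, 24.129]: sample 4 = 22.310 < LCL.

1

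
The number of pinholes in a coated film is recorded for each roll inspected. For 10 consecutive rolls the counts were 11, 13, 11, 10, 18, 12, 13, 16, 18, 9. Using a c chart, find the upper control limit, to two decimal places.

c̄ = (11 + 13 + 11 + 10 + 18 + 12 + 13 + 16 + 18 + 9) / 10 = 131 / 10 = 13.1000
UCL = c̄ + 3√c̄ = 13.1000 + 3 × √13.1000 = 13.1000 + 3 × 3.6194 = 23.9582

23.96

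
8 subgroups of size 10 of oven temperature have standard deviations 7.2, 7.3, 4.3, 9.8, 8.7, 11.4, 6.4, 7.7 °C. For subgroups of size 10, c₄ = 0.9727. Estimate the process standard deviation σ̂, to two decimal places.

s̄ = (7.2 + 7.3 + 4.3 + 9.8 + 8.7 + 11.4 + 6.4 + 7.7) / 8 = 7.8500
σ̂ = s̄ / c₄ = 7.8500 / 0.9727 = 8.0703

8.07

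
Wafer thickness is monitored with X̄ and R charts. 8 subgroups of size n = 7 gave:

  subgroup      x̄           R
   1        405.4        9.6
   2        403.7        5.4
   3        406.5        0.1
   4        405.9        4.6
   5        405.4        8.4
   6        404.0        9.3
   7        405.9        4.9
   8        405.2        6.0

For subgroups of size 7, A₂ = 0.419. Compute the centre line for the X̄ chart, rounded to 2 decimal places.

405.25

X̄̄ = (405.4 + 403.7 + 406.5 + 405.9 + 405.4 + 404.0 + 405.9 + 405.2) / 8 = 3242.0000 / 8 = 405.2500
CL = X̄̄ = 405.2500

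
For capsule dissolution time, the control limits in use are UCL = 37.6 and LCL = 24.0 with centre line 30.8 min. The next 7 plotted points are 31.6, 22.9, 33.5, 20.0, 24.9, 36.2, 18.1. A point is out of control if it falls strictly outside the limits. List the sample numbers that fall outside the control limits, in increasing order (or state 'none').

Compare each point to [24.0, 37.6]: sample 2 = 22.9 < LCL; sample 4 = 20.0 < LCL; sample 7 = 18.1 < LCL.

2, 4, 7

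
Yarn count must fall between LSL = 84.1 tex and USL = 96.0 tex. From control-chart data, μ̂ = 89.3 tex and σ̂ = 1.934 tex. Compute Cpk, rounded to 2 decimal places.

0.90

Cpu = (USL − μ̂) / (3σ̂) = (96.0 − 89.3) / (3 × 1.934) = 1.1548; Cpl = (μ̂ − LSL) / (3σ̂) = (89.3 − 84.1) / (3 × 1.934) = 0.8962; Cpk = min(Cpu, Cpl) = 0.8962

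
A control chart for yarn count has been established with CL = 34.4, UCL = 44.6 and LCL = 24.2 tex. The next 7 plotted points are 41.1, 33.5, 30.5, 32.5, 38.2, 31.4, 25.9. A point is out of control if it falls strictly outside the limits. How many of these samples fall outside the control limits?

0

All 7 points lie within [24.2, 44.6].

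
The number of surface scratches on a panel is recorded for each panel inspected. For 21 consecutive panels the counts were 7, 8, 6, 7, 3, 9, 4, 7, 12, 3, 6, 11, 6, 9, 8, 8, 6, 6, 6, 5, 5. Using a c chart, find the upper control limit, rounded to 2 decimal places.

14.56

c̄ = (7 + 8 + 6 + 7 + 3 + 9 + 4 + 7 + 12 + 3 + 6 + 11 + 6 + 9 + 8 + 8 + 6 + 6 + 6 + 5 + 5) / 21 = 142 / 21 = 6.7619
UCL = c̄ + 3√c̄ = 6.7619 + 3 × √6.7619 = 6.7619 + 3 × 2.6004 = 14.5630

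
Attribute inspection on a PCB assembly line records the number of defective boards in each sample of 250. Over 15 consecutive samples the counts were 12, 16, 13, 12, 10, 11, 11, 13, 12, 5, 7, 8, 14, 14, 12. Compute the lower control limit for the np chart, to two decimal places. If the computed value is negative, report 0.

p̄ = Σdᵢ / (k·n) = 170 / (15 × 250) = 0.04533
LCL = np̄ − 3·√(np̄(1−p̄)) = 11.3333 − 3 × 3.2893 = 1.4654

1.47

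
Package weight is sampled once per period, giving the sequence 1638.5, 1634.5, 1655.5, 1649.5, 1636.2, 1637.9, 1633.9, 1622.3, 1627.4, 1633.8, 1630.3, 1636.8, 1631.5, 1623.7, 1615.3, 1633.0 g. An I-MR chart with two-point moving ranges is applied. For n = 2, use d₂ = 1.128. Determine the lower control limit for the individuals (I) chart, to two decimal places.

1612.07

X̄ = (1638.5 + 1634.5 + 1655.5 + 1649.5 + 1636.2 + 1637.9 + 1633.9 + 1622.3 + 1627.4 + 1633.8 + 1630.3 + 1636.8 + 1631.5 + 1623.7 + 1615.3 + 1633.0) / 16 = 1633.7562
Moving ranges: 4.0, 21.0, 6.0, 13.3, 1.7, 4.0, 11.6, 5.1, 6.4, 3.5, 6.5, 5.3, 7.8, 8.4, 17.7; M̄R̄ = 122.3000 / 15 = 8.1533
LCL = X̄ − 3·M̄R̄/d₂ = 1633.7562 − 3 × 8.1533 / 1.128 = 1612.0719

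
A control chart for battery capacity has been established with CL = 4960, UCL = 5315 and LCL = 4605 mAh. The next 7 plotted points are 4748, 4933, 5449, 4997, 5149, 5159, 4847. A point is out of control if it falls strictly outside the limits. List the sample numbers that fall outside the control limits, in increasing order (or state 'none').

Compare each point to [4605, 5315]: sample 3 = 5449 > UCL.

3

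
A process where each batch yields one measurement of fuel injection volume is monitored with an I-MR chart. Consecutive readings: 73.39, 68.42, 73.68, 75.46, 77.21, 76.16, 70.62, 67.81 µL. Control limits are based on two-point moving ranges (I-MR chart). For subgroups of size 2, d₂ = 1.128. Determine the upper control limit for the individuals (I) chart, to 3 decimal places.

X̄ = (73.39 + 68.42 + 73.68 + 75.46 + 77.21 + 76.16 + 70.62 + 67.81) / 8 = 72.8438
Moving ranges: 4.97, 5.26, 1.78, 1.75, 1.05, 5.54, 2.81; M̄R̄ = 23.1600 / 7 = 3.3086
UCL = X̄ + 3·M̄R̄/d₂ = 72.8438 + 3 × 3.3086 / 1.128 = 81.6431

81.643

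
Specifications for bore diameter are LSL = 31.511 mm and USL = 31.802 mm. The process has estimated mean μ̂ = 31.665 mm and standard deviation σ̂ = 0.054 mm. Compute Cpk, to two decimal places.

Cpu = (USL − μ̂) / (3σ̂) = (31.802 − 31.665) / (3 × 0.054) = 0.8457; Cpl = (μ̂ − LSL) / (3σ̂) = (31.665 − 31.511) / (3 × 0.054) = 0.9506; Cpk = min(Cpu, Cpl) = 0.8457

0.85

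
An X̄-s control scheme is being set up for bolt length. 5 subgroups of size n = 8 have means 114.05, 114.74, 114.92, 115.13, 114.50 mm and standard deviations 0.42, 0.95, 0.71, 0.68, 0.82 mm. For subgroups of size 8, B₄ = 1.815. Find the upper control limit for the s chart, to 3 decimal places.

s̄ = (0.42 + 0.95 + 0.71 + 0.68 + 0.82) / 5 = 0.7160
UCL_s = B₄·s̄ = 1.815 × 0.7160 = 1.2995

1.300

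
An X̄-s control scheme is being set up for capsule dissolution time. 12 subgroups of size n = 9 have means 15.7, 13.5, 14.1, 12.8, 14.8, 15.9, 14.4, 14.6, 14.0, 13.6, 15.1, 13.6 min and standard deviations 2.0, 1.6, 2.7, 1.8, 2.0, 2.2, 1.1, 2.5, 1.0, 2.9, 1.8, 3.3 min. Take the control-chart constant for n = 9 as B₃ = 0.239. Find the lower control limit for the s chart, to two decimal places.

s̄ = (2.0 + 1.6 + 2.7 + 1.8 + 2.0 + 2.2 + 1.1 + 2.5 + 1.0 + 2.9 + 1.8 + 3.3) / 12 = 2.0750
LCL_s = B₃·s̄ = 0.239 × 2.0750 = 0.4959

0.50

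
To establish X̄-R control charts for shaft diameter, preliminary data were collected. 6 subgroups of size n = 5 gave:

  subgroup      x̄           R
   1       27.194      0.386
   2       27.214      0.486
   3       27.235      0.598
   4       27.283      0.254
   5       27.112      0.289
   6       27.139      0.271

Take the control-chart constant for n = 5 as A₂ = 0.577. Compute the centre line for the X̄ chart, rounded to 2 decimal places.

27.20

X̄̄ = (27.194 + 27.214 + 27.235 + 27.283 + 27.112 + 27.139) / 6 = 163.1770 / 6 = 27.1962
CL = X̄̄ = 27.1962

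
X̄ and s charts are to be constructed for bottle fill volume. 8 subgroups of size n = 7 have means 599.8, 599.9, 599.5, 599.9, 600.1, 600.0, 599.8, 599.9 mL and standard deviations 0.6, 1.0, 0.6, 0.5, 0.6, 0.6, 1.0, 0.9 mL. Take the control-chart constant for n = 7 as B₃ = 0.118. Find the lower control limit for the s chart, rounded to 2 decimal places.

0.09

s̄ = (0.6 + 1.0 + 0.6 + 0.5 + 0.6 + 0.6 + 1.0 + 0.9) / 8 = 0.7250
LCL_s = B₃·s̄ = 0.118 × 0.7250 = 0.0855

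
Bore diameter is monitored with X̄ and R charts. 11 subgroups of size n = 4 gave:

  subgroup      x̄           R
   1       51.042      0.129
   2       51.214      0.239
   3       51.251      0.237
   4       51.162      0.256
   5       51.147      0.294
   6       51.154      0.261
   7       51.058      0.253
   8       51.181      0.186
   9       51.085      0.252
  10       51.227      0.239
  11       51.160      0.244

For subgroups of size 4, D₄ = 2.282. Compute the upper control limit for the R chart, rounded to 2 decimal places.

R̄ = (0.129 + 0.239 + 0.237 + 0.256 + 0.294 + 0.261 + 0.253 + 0.186 + 0.252 + 0.239 + 0.244) / 11 = 2.5900 / 11 = 0.2355
UCL_R = D₄·R̄ = 2.282 × 0.2355 = 0.5373

0.54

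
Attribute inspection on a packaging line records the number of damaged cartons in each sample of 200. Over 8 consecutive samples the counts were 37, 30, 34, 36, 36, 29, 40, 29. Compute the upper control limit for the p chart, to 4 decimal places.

p̄ = Σdᵢ / (k·n) = 271 / (8 × 200) = 0.16937
UCL = p̄ + 3·√(p̄(1−p̄)/n) = 0.16937 + 3 × √(0.16937×0.83062/200) = 0.16937 + 3 × 0.02652 = 0.24894

0.2489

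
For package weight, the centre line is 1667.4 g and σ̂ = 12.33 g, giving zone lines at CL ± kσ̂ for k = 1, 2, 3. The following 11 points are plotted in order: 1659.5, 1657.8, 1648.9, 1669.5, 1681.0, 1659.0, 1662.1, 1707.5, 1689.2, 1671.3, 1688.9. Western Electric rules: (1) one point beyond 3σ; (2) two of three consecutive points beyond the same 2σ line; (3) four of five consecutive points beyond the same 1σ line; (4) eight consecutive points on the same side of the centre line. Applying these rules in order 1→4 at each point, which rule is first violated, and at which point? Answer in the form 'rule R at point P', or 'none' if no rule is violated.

Zone of each point (C = within 1σ̂, B = 1σ̂–2σ̂, A = 2σ̂–3σ̂, * = beyond 3σ̂; sign = side of CL): 1:-C, 2:-C, 3:-B, 4:+C, 5:+B, 6:-C, 7:-C, 8:+*, 9:+B, 10:+C, 11:+B
Rule 1 (one point beyond the 3σ limits) is satisfied at point 8.

rule 1 at point 8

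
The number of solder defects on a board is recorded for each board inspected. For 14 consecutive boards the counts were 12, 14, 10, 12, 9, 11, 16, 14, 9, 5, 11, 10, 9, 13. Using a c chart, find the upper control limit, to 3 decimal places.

21.054

c̄ = (12 + 14 + 10 + 12 + 9 + 11 + 16 + 14 + 9 + 5 + 11 + 10 + 9 + 13) / 14 = 155 / 14 = 11.0714
UCL = c̄ + 3√c̄ = 11.0714 + 3 × √11.0714 = 11.0714 + 3 × 3.3274 = 21.0536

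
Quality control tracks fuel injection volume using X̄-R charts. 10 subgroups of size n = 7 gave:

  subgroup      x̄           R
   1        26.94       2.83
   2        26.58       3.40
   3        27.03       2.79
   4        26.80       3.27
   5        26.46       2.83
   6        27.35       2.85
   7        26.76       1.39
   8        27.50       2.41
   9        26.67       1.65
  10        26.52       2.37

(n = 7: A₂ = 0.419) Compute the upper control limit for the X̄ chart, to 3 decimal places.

X̄̄ = (26.94 + 26.58 + 27.03 + 26.80 + 26.46 + 27.35 + 26.76 + 27.50 + 26.67 + 26.52) / 10 = 268.6100 / 10 = 26.8610
R̄ = (2.83 + 3.40 + 2.79 + 3.27 + 2.83 + 2.85 + 1.39 + 2.41 + 1.65 + 2.37) / 10 = 25.7900 / 10 = 2.5790
UCL = X̄̄ + A₂·R̄ = 26.8610 + 0.419 × 2.5790 = 27.9416

27.942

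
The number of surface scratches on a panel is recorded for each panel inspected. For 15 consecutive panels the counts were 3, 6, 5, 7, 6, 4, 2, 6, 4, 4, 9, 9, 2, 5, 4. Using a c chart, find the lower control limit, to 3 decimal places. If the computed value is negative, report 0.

0.000

c̄ = (3 + 6 + 5 + 7 + 6 + 4 + 2 + 6 + 4 + 4 + 9 + 9 + 2 + 5 + 4) / 15 = 76 / 15 = 5.0667
LCL = c̄ − 3√c̄ = 5.0667 − 3 × 2.2509 = -1.6861 → 0 (cannot be negative)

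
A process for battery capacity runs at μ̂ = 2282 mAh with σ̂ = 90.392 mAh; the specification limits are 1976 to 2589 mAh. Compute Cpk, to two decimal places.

1.13

Cpu = (USL − μ̂) / (3σ̂) = (2589 − 2282) / (3 × 90.392) = 1.1321; Cpl = (μ̂ − LSL) / (3σ̂) = (2282 − 1976) / (3 × 90.392) = 1.1284; Cpk = min(Cpu, Cpl) = 1.1284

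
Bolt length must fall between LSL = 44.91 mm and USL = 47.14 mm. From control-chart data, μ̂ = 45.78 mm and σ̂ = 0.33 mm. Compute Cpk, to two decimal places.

0.88

Cpu = (USL − μ̂) / (3σ̂) = (47.14 − 45.78) / (3 × 0.33) = 1.3737; Cpl = (μ̂ − LSL) / (3σ̂) = (45.78 − 44.91) / (3 × 0.33) = 0.8788; Cpk = min(Cpu, Cpl) = 0.8788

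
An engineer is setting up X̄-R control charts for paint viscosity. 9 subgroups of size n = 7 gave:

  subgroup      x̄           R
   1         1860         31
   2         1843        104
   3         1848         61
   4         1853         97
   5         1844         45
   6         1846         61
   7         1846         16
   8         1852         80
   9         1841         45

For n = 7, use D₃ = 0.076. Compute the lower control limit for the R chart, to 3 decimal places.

4.560

R̄ = (31 + 104 + 61 + 97 + 45 + 61 + 16 + 80 + 45) / 9 = 540.0000 / 9 = 60.0000
LCL_R = D₃·R̄ = 0.076 × 60.0000 = 4.5600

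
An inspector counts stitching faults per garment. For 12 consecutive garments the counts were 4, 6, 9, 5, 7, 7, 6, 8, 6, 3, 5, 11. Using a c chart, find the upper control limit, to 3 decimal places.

c̄ = (4 + 6 + 9 + 5 + 7 + 7 + 6 + 8 + 6 + 3 + 5 + 11) / 12 = 77 / 12 = 6.4167
UCL = c̄ + 3√c̄ = 6.4167 + 3 × √6.4167 = 6.4167 + 3 × 2.5331 = 14.0160

14.016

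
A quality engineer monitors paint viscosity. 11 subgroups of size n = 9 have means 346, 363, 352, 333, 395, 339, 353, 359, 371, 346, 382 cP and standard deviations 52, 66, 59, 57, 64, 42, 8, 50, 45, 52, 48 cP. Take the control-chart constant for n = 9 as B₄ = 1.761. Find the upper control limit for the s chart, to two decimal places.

s̄ = (52 + 66 + 59 + 57 + 64 + 42 + 8 + 50 + 45 + 52 + 48) / 11 = 49.3636
UCL_s = B₄·s̄ = 1.761 × 49.3636 = 86.9294

86.93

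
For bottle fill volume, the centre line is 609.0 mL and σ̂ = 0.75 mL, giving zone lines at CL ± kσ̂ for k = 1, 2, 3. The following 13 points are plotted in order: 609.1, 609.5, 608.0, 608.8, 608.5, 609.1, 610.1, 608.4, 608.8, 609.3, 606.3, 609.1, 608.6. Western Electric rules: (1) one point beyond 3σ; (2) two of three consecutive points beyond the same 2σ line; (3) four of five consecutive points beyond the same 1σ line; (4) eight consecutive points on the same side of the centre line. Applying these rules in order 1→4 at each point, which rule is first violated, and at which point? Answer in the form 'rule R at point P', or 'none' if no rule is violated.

rule 1 at point 11

Zone of each point (C = within 1σ̂, B = 1σ̂–2σ̂, A = 2σ̂–3σ̂, * = beyond 3σ̂; sign = side of CL): 1:+C, 2:+C, 3:-B, 4:-C, 5:-C, 6:+C, 7:+B, 8:-C, 9:-C, 10:+C, 11:-*, 12:+C, 13:-C
Rule 1 (one point beyond the 3σ limits) is satisfied at point 11.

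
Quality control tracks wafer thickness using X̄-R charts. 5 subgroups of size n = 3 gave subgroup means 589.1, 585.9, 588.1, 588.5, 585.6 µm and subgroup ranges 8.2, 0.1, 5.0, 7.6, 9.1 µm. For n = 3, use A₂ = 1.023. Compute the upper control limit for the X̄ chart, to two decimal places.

593.58

X̄̄ = (589.1 + 585.9 + 588.1 + 588.5 + 585.6) / 5 = 2937.2000 / 5 = 587.4400
R̄ = (8.2 + 0.1 + 5.0 + 7.6 + 9.1) / 5 = 30.0000 / 5 = 6.0000
UCL = X̄̄ + A₂·R̄ = 587.4400 + 1.023 × 6.0000 = 593.5780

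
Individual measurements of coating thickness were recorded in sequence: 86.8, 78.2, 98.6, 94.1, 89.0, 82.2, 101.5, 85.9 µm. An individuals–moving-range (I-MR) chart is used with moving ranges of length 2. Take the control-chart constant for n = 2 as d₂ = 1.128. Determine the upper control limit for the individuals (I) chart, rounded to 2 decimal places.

X̄ = (86.8 + 78.2 + 98.6 + 94.1 + 89.0 + 82.2 + 101.5 + 85.9) / 8 = 89.5375
Moving ranges: 8.6, 20.4, 4.5, 5.1, 6.8, 19.3, 15.6; M̄R̄ = 80.3000 / 7 = 11.4714
UCL = X̄ + 3·M̄R̄/d₂ = 89.5375 + 3 × 11.4714 / 1.128 = 120.0466

120.05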